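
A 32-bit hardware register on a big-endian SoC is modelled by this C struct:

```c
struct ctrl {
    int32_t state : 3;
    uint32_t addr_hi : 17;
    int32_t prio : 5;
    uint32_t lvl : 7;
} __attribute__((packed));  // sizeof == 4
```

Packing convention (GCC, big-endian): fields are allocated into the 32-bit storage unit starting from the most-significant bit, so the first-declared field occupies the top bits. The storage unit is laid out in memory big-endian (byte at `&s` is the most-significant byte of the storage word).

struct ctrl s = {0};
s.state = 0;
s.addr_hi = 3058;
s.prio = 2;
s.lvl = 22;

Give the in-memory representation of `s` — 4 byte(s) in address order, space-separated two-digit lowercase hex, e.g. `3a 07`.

00 bf 21 16

[29+:3] state=0 & 0x7 = 0x0; word=0x00000000
[12+:17] addr_hi=3058 & 0x1ffff = 0xbf2; word=0x00bf2000
[7+:5] prio=2 & 0x1f = 0x2; word=0x00bf2100
[0+:7] lvl=22 & 0x7f = 0x16; word=0x00bf2116
word = 0x00bf2116 → big-endian bytes:
  [0]=0x00  [1]=0xbf  [2]=0x21  [3]=0x16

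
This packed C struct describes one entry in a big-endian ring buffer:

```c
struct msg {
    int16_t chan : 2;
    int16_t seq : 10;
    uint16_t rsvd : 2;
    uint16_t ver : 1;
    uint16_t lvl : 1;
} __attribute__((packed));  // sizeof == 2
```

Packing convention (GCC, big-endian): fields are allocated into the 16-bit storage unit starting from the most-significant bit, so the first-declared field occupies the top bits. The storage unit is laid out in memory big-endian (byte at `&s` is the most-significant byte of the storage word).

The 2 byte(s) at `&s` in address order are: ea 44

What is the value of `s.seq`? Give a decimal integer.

[0]=0xea [1]=0x44 (big-endian) → word 0xea44
chan [14+:2] = (word>>14) & 0x3 = 3
seq [4+:10] = (word>>4) & 0x3ff = 676  ←
rsvd [2+:2] = (word>>2) & 0x3 = 1
ver [1+:1] = (word>>1) & 0x1 = 0
lvl [0+:1] = (word>>0) & 0x1 = 0
seq signed 10b, MSB=1: 676 - 1024 = -348

-348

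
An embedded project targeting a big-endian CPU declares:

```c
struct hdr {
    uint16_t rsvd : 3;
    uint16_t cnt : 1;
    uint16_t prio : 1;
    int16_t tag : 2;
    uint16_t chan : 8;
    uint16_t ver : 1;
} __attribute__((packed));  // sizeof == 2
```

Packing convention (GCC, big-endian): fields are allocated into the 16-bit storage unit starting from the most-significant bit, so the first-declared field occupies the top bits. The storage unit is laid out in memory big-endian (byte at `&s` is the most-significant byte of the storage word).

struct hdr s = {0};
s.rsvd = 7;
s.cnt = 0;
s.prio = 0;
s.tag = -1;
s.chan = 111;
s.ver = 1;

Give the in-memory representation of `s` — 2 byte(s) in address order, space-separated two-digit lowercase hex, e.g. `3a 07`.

e6 df

[13+:3] rsvd=7 & 0x7 = 0x7; word=0xe000
[12+:1] cnt=0 & 0x1 = 0x0; word=0xe000
[11+:1] prio=0 & 0x1 = 0x0; word=0xe000
[9+:2] tag=-1 & 0x3 = 0x3; word=0xe600
[1+:8] chan=111 & 0xff = 0x6f; word=0xe6de
[0+:1] ver=1 & 0x1 = 0x1; word=0xe6df
word = 0xe6df → big-endian bytes:
  [0]=0xe6  [1]=0xdf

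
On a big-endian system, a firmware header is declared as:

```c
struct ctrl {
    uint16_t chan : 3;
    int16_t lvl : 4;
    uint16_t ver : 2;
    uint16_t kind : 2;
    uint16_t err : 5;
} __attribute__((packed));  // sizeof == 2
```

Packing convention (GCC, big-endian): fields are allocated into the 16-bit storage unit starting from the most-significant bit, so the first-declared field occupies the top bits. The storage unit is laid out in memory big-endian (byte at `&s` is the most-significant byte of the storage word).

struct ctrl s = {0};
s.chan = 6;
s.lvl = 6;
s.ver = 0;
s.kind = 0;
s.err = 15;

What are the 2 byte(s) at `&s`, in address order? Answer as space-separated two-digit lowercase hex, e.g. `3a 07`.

chan:3 = 6 → 0x6 << 13 → word 0xc000
lvl:4 = 6 → 0x6 << 9 → word 0xcc00
ver:2 = 0 → 0x0 << 7 → word 0xcc00
kind:2 = 0 → 0x0 << 5 → word 0xcc00
err:5 = 15 → 0xf << 0 → word 0xcc0f
word = 0xcc0f → big-endian bytes:
  [0]=0xcc  [1]=0x0f

cc 0f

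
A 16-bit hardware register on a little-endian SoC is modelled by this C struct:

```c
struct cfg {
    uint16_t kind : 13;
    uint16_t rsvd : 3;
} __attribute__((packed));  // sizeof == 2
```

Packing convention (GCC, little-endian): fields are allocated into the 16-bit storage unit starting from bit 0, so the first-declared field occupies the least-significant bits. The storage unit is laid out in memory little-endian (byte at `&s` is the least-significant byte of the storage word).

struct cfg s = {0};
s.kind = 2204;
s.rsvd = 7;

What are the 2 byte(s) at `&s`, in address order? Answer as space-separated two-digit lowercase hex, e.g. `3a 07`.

[0+:13] kind=2204 & 0x1fff = 0x89c; word=0x089c
[13+:3] rsvd=7 & 0x7 = 0x7; word=0xe89c
word = 0xe89c → little-endian bytes:
  [0]=0x9c  [1]=0xe8

9c e8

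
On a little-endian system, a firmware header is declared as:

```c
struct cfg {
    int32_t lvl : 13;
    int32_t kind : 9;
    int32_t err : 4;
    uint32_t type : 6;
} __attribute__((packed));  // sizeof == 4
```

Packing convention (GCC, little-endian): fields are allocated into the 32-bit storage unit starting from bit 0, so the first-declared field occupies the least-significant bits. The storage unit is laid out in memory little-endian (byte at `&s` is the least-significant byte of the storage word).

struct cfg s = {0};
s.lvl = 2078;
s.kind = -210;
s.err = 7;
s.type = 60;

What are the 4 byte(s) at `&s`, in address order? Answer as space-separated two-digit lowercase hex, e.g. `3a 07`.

1e c8 e5 f1

lvl (13b) val=2078 bits=0x81e at bit 0: 0x0000081e
kind (9b) val=-210 bits=0x12e at bit 13: 0x0025c81e
err (4b) val=7 bits=0x7 at bit 22: 0x01e5c81e
type (6b) val=60 bits=0x3c at bit 26: 0xf1e5c81e
word = 0xf1e5c81e → little-endian bytes:
  [0]=0x1e  [1]=0xc8  [2]=0xe5  [3]=0xf1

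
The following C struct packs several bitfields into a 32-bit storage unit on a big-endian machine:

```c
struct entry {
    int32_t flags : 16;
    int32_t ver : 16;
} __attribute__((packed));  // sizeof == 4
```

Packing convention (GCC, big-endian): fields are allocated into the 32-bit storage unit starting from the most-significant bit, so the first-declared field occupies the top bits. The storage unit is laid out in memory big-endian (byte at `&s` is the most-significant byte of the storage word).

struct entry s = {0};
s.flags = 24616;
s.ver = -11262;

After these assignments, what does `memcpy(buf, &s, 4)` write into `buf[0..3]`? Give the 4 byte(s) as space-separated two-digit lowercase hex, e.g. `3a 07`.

60 28 d4 02

flags (16b) val=24616 bits=0x6028 at bit 16: 0x60280000
ver (16b) val=-11262 bits=0xd402 at bit 0: 0x6028d402
word = 0x6028d402 → big-endian bytes:
  [0]=0x60  [1]=0x28  [2]=0xd4  [3]=0x02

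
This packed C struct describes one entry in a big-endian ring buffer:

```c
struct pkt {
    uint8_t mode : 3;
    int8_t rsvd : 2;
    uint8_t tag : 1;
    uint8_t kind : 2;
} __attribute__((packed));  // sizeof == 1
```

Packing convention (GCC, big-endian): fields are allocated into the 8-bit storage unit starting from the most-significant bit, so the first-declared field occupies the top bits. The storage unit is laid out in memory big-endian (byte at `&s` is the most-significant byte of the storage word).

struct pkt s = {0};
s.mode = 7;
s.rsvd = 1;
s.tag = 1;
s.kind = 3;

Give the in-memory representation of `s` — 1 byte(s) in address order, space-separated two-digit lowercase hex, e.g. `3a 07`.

ef

[5+:3] mode=7 & 0x7 = 0x7; word=0xe0
[3+:2] rsvd=1 & 0x3 = 0x1; word=0xe8
[2+:1] tag=1 & 0x1 = 0x1; word=0xec
[0+:2] kind=3 & 0x3 = 0x3; word=0xef
word = 0xef → big-endian bytes:
  [0]=0xef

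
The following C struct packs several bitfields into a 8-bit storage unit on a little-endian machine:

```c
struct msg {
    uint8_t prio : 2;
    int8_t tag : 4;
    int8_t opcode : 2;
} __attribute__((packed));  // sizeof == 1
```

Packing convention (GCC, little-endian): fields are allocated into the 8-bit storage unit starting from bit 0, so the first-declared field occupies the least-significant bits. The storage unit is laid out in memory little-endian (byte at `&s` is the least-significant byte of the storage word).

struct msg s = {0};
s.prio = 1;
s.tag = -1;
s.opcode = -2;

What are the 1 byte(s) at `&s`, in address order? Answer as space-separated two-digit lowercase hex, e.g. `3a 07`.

prio (2b) val=1 bits=0x1 at bit 0: 0x01
tag (4b) val=-1 bits=0xf at bit 2: 0x3d
opcode (2b) val=-2 bits=0x2 at bit 6: 0xbd
word = 0xbd → little-endian bytes:
  [0]=0xbd

bd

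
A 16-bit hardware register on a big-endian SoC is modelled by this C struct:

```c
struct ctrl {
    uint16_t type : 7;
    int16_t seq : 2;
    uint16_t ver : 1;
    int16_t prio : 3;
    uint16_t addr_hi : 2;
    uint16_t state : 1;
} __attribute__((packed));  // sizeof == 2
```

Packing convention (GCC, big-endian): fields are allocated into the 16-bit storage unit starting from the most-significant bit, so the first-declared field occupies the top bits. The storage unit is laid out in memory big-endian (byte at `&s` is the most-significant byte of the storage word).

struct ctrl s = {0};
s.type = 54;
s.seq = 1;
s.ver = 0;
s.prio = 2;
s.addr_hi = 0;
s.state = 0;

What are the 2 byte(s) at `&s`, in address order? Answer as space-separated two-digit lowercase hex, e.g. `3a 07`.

type (7b) val=54 bits=0x36 at bit 9: 0x6c00
seq (2b) val=1 bits=0x1 at bit 7: 0x6c80
ver (1b) val=0 bits=0x0 at bit 6: 0x6c80
prio (3b) val=2 bits=0x2 at bit 3: 0x6c90
addr_hi (2b) val=0 bits=0x0 at bit 1: 0x6c90
state (1b) val=0 bits=0x0 at bit 0: 0x6c90
word = 0x6c90 → big-endian bytes:
  [0]=0x6c  [1]=0x90

6c 90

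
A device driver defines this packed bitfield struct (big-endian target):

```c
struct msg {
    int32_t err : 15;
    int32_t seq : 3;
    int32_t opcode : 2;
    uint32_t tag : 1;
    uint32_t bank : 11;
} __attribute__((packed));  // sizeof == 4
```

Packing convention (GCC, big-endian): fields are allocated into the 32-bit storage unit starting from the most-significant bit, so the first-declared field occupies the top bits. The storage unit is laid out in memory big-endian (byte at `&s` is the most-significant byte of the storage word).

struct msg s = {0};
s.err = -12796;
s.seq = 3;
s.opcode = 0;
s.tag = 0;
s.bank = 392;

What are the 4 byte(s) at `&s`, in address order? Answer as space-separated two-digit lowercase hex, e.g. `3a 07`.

err (15b) val=-12796 bits=0x4e04 at bit 17: 0x9c080000
seq (3b) val=3 bits=0x3 at bit 14: 0x9c08c000
opcode (2b) val=0 bits=0x0 at bit 12: 0x9c08c000
tag (1b) val=0 bits=0x0 at bit 11: 0x9c08c000
bank (11b) val=392 bits=0x188 at bit 0: 0x9c08c188
word = 0x9c08c188 → big-endian bytes:
  [0]=0x9c  [1]=0x08  [2]=0xc1  [3]=0x88

9c 08 c1 88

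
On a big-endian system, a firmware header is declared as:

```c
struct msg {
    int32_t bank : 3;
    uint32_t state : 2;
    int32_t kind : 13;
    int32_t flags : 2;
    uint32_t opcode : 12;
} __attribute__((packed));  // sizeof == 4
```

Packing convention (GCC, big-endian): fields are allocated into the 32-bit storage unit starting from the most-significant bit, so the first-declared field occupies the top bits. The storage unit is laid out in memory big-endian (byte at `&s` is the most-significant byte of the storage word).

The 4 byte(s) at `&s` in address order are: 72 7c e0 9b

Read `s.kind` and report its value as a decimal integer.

[0]=0x72 [1]=0x7c [2]=0xe0 [3]=0x9b (big-endian) → word 0x727ce09b
bank [29+:3] = (word>>29) & 0x7 = 3
state [27+:2] = (word>>27) & 0x3 = 2
kind [14+:13] = (word>>14) & 0x1fff = 2547  ←
flags [12+:2] = (word>>12) & 0x3 = 2
opcode [0+:12] = (word>>0) & 0xfff = 155
kind signed 13b, MSB=0: value = 2547

2547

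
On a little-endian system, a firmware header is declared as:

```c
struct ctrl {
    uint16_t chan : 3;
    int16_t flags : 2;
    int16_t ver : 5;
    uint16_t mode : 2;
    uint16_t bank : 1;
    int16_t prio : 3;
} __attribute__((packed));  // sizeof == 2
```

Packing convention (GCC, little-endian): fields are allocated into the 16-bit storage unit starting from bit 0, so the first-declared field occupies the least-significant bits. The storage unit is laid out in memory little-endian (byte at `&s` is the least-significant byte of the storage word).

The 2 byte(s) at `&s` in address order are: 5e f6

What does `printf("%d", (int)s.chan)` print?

[0]=0x5e [1]=0xf6 (little-endian) → word 0xf65e
chan:3 @ bit 0 → (0xf65e>>0)&0x7 = 0x6  ←
flags:2 @ bit 3 → (0xf65e>>3)&0x3 = 0x3
ver:5 @ bit 5 → (0xf65e>>5)&0x1f = 0x12
mode:2 @ bit 10 → (0xf65e>>10)&0x3 = 0x1
bank:1 @ bit 12 → (0xf65e>>12)&0x1 = 0x1
prio:3 @ bit 13 → (0xf65e>>13)&0x7 = 0x7

6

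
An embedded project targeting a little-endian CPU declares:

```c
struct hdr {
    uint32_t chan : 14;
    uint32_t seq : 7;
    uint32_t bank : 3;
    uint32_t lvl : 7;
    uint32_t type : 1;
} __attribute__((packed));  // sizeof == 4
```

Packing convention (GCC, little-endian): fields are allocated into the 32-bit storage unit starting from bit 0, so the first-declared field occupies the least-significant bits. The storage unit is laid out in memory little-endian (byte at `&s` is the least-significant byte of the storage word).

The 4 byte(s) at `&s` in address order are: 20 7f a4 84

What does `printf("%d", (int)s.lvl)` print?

[0]=0x20 [1]=0x7f [2]=0xa4 [3]=0x84 (little-endian) → word 0x84a47f20
chan [0+:14] = (word>>0) & 0x3fff = 16160
seq [14+:7] = (word>>14) & 0x7f = 17
bank [21+:3] = (word>>21) & 0x7 = 5
lvl [24+:7] = (word>>24) & 0x7f = 4  ←
type [31+:1] = (word>>31) & 0x1 = 1

4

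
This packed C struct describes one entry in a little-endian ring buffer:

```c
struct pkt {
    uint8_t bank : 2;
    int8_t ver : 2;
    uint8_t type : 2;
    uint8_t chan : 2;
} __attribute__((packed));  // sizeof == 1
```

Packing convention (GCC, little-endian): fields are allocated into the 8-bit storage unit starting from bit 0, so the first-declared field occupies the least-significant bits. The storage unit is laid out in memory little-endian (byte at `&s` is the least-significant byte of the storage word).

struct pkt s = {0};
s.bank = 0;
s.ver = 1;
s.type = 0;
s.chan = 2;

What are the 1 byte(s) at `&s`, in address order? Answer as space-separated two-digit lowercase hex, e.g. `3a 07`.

bank:2 = 0 → 0x0 << 0 → word 0x00
ver:2 = 1 → 0x1 << 2 → word 0x04
type:2 = 0 → 0x0 << 4 → word 0x04
chan:2 = 2 → 0x2 << 6 → word 0x84
word = 0x84 → little-endian bytes:
  [0]=0x84

84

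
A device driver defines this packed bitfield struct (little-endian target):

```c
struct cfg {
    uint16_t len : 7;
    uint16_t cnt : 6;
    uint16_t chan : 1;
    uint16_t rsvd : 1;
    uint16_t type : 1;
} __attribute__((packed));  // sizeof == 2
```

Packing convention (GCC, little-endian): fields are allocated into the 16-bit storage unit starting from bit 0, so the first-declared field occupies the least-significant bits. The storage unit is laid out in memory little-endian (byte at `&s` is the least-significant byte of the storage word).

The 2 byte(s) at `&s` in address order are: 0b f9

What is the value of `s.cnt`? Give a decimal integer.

[0]=0x0b [1]=0xf9 (little-endian) → word 0xf90b
len [0+:7] = (word>>0) & 0x7f = 11
cnt [7+:6] = (word>>7) & 0x3f = 50  ←
chan [13+:1] = (word>>13) & 0x1 = 1
rsvd [14+:1] = (word>>14) & 0x1 = 1
type [15+:1] = (word>>15) & 0x1 = 1

50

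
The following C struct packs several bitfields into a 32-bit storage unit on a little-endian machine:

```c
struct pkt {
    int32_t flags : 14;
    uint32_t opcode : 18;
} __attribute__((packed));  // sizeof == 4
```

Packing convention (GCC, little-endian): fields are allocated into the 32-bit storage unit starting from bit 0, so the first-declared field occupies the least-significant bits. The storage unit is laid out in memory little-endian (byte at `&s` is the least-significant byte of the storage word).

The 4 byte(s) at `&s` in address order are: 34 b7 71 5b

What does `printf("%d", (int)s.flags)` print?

[0]=0x34 [1]=0xb7 [2]=0x71 [3]=0x5b (little-endian) → word 0x5b71b734
flags:14 @ bit 0 → (0x5b71b734>>0)&0x3fff = 0x3734  ←
opcode:18 @ bit 14 → (0x5b71b734>>14)&0x3ffff = 0x16dc6
flags signed 14b, MSB=1: 14132 - 16384 = -2252

-2252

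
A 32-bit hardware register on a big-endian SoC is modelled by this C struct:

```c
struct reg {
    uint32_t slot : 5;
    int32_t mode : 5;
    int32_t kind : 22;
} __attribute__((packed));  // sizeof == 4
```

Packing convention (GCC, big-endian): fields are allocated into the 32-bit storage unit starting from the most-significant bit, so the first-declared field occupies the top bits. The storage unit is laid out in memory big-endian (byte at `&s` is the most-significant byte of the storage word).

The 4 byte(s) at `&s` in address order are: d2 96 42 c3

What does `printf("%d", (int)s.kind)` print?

1458883

[0]=0xd2 [1]=0x96 [2]=0x42 [3]=0xc3 (big-endian) → word 0xd29642c3
slot [27+:5] = (word>>27) & 0x1f = 26
mode [22+:5] = (word>>22) & 0x1f = 10
kind [0+:22] = (word>>0) & 0x3fffff = 1458883  ←
kind signed 22b, MSB=0: value = 1458883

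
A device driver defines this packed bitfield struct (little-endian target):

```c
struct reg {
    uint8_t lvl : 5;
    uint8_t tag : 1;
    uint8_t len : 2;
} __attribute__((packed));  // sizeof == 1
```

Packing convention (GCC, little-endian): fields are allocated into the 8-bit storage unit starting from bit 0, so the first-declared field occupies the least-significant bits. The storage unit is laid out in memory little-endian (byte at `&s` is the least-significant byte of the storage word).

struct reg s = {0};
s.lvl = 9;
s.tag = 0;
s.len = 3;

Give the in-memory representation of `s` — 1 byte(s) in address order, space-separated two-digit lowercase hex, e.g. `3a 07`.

c9

lvl:5 = 9 → 0x9 << 0 → word 0x09
tag:1 = 0 → 0x0 << 5 → word 0x09
len:2 = 3 → 0x3 << 6 → word 0xc9
word = 0xc9 → little-endian bytes:
  [0]=0xc9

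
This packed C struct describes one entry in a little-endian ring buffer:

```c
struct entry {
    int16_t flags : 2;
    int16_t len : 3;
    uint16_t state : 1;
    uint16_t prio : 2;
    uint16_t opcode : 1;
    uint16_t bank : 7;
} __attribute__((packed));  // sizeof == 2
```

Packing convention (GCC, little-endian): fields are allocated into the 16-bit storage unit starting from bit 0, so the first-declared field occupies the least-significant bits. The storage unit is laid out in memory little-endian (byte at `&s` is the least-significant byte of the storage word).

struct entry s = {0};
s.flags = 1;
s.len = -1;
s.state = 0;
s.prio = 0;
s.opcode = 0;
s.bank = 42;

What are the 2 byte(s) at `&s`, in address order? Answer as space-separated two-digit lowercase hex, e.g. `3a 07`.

1d 54

[0+:2] flags=1 & 0x3 = 0x1; word=0x0001
[2+:3] len=-1 & 0x7 = 0x7; word=0x001d
[5+:1] state=0 & 0x1 = 0x0; word=0x001d
[6+:2] prio=0 & 0x3 = 0x0; word=0x001d
[8+:1] opcode=0 & 0x1 = 0x0; word=0x001d
[9+:7] bank=42 & 0x7f = 0x2a; word=0x541d
word = 0x541d → little-endian bytes:
  [0]=0x1d  [1]=0x54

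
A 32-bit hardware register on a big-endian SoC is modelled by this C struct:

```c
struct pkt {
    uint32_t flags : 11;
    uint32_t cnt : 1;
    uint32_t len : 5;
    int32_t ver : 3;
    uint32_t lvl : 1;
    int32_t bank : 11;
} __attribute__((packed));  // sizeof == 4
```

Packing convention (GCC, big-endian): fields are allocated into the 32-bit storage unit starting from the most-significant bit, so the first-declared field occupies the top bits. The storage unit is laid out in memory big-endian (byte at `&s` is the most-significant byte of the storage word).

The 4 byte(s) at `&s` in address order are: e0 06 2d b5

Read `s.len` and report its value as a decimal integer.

12

[0]=0xe0 [1]=0x06 [2]=0x2d [3]=0xb5 (big-endian) → word 0xe0062db5
flags [21+:11] = (word>>21) & 0x7ff = 1792
cnt [20+:1] = (word>>20) & 0x1 = 0
len [15+:5] = (word>>15) & 0x1f = 12  ←
ver [12+:3] = (word>>12) & 0x7 = 2
lvl [11+:1] = (word>>11) & 0x1 = 1
bank [0+:11] = (word>>0) & 0x7ff = 1461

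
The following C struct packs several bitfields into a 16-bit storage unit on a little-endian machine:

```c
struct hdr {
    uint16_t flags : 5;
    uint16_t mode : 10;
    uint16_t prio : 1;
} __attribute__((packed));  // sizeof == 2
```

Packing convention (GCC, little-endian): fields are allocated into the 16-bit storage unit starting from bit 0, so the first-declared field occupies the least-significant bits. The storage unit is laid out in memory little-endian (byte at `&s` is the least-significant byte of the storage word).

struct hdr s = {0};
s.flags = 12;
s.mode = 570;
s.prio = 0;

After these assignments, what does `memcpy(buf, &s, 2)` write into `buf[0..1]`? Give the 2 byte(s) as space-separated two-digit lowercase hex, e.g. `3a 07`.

flags (5b) val=12 bits=0xc at bit 0: 0x000c
mode (10b) val=570 bits=0x23a at bit 5: 0x474c
prio (1b) val=0 bits=0x0 at bit 15: 0x474c
word = 0x474c → little-endian bytes:
  [0]=0x4c  [1]=0x47

4c 47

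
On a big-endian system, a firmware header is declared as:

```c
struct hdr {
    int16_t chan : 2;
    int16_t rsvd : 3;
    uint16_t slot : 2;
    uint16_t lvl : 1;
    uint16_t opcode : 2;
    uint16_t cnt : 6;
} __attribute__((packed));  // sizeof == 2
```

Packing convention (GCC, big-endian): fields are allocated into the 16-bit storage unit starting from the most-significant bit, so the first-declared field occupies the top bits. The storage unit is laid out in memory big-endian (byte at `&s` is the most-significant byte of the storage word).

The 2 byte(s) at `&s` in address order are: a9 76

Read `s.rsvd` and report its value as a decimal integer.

-3

[0]=0xa9 [1]=0x76 (big-endian) → word 0xa976
chan [14+:2] = (word>>14) & 0x3 = 2
rsvd [11+:3] = (word>>11) & 0x7 = 5  ←
slot [9+:2] = (word>>9) & 0x3 = 0
lvl [8+:1] = (word>>8) & 0x1 = 1
opcode [6+:2] = (word>>6) & 0x3 = 1
cnt [0+:6] = (word>>0) & 0x3f = 54
rsvd signed 3b, MSB=1: 5 - 8 = -3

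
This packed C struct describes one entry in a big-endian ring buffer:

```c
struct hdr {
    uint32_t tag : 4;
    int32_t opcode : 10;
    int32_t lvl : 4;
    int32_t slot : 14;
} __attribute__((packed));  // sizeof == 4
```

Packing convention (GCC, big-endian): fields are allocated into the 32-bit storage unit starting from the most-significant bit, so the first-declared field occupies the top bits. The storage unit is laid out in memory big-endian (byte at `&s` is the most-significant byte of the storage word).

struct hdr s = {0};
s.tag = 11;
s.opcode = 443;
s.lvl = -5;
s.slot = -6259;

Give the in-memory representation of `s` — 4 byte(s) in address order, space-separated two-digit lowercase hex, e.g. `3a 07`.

b6 ee e7 8d

[28+:4] tag=11 & 0xf = 0xb; word=0xb0000000
[18+:10] opcode=443 & 0x3ff = 0x1bb; word=0xb6ec0000
[14+:4] lvl=-5 & 0xf = 0xb; word=0xb6eec000
[0+:14] slot=-6259 & 0x3fff = 0x278d; word=0xb6eee78d
word = 0xb6eee78d → big-endian bytes:
  [0]=0xb6  [1]=0xee  [2]=0xe7  [3]=0x8d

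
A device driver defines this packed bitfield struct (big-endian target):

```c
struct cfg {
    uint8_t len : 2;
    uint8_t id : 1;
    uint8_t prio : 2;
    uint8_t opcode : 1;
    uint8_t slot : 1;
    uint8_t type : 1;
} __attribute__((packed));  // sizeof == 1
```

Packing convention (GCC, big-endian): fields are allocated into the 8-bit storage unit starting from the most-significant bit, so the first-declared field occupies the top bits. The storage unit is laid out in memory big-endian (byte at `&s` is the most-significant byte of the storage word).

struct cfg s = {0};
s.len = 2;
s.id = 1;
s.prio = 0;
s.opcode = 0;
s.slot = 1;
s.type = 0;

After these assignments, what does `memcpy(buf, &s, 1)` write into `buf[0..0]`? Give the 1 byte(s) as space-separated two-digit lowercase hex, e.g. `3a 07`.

a2

len (2b) val=2 bits=0x2 at bit 6: 0x80
id (1b) val=1 bits=0x1 at bit 5: 0xa0
prio (2b) val=0 bits=0x0 at bit 3: 0xa0
opcode (1b) val=0 bits=0x0 at bit 2: 0xa0
slot (1b) val=1 bits=0x1 at bit 1: 0xa2
type (1b) val=0 bits=0x0 at bit 0: 0xa2
word = 0xa2 → big-endian bytes:
  [0]=0xa2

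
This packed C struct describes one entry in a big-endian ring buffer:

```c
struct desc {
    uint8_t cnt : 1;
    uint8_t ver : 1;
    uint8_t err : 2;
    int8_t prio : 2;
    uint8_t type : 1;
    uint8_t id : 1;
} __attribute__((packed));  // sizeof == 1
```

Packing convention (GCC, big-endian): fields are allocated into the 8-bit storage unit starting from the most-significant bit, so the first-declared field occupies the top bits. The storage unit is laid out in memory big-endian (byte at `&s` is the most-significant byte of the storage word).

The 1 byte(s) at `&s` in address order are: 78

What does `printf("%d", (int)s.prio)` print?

-2

[0]=0x78 (big-endian) → word 0x78
cnt:1 @ bit 7 → (0x78>>7)&0x1 = 0x0
ver:1 @ bit 6 → (0x78>>6)&0x1 = 0x1
err:2 @ bit 4 → (0x78>>4)&0x3 = 0x3
prio:2 @ bit 2 → (0x78>>2)&0x3 = 0x2  ←
type:1 @ bit 1 → (0x78>>1)&0x1 = 0x0
id:1 @ bit 0 → (0x78>>0)&0x1 = 0x0
prio signed 2b, MSB=1: 2 - 4 = -2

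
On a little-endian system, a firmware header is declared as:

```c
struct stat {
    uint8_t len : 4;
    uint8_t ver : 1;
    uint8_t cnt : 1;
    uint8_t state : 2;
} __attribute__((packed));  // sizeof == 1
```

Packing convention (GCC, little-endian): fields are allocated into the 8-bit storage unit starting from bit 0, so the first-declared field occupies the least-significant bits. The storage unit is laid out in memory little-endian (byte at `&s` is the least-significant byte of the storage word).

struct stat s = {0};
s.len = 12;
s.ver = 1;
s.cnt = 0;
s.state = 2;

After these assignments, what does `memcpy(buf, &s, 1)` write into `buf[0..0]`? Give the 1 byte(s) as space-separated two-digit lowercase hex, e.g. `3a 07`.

9c

len (4b) val=12 bits=0xc at bit 0: 0x0c
ver (1b) val=1 bits=0x1 at bit 4: 0x1c
cnt (1b) val=0 bits=0x0 at bit 5: 0x1c
state (2b) val=2 bits=0x2 at bit 6: 0x9c
word = 0x9c → little-endian bytes:
  [0]=0x9c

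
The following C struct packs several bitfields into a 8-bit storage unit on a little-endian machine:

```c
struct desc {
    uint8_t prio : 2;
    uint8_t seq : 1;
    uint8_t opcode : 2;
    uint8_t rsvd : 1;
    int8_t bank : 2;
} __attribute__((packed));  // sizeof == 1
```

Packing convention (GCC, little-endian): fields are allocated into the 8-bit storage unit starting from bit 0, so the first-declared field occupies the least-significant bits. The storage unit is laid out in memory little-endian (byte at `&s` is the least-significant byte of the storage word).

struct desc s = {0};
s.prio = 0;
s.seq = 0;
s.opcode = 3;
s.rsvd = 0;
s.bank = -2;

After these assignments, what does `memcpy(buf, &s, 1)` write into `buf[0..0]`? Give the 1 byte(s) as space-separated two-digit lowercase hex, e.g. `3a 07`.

98

[0+:2] prio=0 & 0x3 = 0x0; word=0x00
[2+:1] seq=0 & 0x1 = 0x0; word=0x00
[3+:2] opcode=3 & 0x3 = 0x3; word=0x18
[5+:1] rsvd=0 & 0x1 = 0x0; word=0x18
[6+:2] bank=-2 & 0x3 = 0x2; word=0x98
word = 0x98 → little-endian bytes:
  [0]=0x98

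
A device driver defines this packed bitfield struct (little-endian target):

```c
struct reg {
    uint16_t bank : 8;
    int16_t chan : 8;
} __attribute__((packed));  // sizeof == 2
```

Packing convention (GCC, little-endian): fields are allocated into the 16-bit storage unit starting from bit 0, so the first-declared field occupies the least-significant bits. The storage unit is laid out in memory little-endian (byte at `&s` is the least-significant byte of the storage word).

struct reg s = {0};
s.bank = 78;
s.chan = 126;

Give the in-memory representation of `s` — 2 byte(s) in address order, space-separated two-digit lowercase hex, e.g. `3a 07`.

bank:8 = 78 → 0x4e << 0 → word 0x004e
chan:8 = 126 → 0x7e << 8 → word 0x7e4e
word = 0x7e4e → little-endian bytes:
  [0]=0x4e  [1]=0x7e

4e 7e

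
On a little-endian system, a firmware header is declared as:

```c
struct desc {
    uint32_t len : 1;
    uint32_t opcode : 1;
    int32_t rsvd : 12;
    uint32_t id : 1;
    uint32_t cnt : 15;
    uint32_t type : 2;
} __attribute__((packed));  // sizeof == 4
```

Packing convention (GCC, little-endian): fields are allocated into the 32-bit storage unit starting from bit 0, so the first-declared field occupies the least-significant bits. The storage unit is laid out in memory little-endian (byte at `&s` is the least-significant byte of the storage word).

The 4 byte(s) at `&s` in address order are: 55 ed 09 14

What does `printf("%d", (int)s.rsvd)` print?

[0]=0x55 [1]=0xed [2]=0x09 [3]=0x14 (little-endian) → word 0x1409ed55
len:1 @ bit 0 → (0x1409ed55>>0)&0x1 = 0x1
opcode:1 @ bit 1 → (0x1409ed55>>1)&0x1 = 0x0
rsvd:12 @ bit 2 → (0x1409ed55>>2)&0xfff = 0xb55  ←
id:1 @ bit 14 → (0x1409ed55>>14)&0x1 = 0x1
cnt:15 @ bit 15 → (0x1409ed55>>15)&0x7fff = 0x2813
type:2 @ bit 30 → (0x1409ed55>>30)&0x3 = 0x0
rsvd signed 12b, MSB=1: 2901 - 4096 = -1195

-1195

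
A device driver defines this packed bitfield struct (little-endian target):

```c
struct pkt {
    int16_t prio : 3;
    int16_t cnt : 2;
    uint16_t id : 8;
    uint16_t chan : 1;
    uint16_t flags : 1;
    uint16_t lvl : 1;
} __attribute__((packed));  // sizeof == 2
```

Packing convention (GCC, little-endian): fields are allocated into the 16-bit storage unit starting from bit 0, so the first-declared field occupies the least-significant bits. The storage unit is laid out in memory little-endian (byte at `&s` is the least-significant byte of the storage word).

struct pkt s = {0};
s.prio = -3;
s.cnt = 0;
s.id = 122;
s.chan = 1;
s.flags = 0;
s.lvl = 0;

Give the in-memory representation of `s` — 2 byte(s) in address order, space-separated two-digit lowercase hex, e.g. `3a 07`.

prio (3b) val=-3 bits=0x5 at bit 0: 0x0005
cnt (2b) val=0 bits=0x0 at bit 3: 0x0005
id (8b) val=122 bits=0x7a at bit 5: 0x0f45
chan (1b) val=1 bits=0x1 at bit 13: 0x2f45
flags (1b) val=0 bits=0x0 at bit 14: 0x2f45
lvl (1b) val=0 bits=0x0 at bit 15: 0x2f45
word = 0x2f45 → little-endian bytes:
  [0]=0x45  [1]=0x2f

45 2f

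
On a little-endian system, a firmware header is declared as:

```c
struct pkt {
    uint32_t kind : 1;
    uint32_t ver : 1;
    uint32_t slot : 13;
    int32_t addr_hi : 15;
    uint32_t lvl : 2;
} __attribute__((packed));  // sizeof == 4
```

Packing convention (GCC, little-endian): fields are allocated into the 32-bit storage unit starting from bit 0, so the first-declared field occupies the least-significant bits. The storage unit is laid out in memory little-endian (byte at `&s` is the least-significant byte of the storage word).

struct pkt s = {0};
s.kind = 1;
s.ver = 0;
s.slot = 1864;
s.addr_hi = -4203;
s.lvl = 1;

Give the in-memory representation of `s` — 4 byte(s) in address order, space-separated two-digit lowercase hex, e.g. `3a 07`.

kind:1 = 1 → 0x1 << 0 → word 0x00000001
ver:1 = 0 → 0x0 << 1 → word 0x00000001
slot:13 = 1864 → 0x748 << 2 → word 0x00001d21
addr_hi:15 = -4203 → 0x6f95 << 15 → word 0x37ca9d21
lvl:2 = 1 → 0x1 << 30 → word 0x77ca9d21
word = 0x77ca9d21 → little-endian bytes:
  [0]=0x21  [1]=0x9d  [2]=0xca  [3]=0x77

21 9d ca 77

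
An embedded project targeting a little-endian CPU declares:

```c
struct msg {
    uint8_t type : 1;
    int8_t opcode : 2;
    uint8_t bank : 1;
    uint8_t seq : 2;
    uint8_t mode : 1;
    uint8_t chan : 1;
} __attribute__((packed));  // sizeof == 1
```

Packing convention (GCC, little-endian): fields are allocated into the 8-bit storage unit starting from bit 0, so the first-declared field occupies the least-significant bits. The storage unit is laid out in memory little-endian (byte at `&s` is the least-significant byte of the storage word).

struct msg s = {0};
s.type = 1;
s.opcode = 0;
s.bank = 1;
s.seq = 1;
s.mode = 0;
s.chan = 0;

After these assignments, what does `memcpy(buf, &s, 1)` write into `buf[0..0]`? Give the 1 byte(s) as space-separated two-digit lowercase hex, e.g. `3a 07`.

type:1 = 1 → 0x1 << 0 → word 0x01
opcode:2 = 0 → 0x0 << 1 → word 0x01
bank:1 = 1 → 0x1 << 3 → word 0x09
seq:2 = 1 → 0x1 << 4 → word 0x19
mode:1 = 0 → 0x0 << 6 → word 0x19
chan:1 = 0 → 0x0 << 7 → word 0x19
word = 0x19 → little-endian bytes:
  [0]=0x19

19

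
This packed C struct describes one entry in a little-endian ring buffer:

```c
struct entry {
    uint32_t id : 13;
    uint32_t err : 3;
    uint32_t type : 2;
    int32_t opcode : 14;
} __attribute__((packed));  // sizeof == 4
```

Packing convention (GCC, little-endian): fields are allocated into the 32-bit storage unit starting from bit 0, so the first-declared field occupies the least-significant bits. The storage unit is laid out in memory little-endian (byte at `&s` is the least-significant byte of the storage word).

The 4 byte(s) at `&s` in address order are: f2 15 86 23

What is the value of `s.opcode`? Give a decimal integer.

[0]=0xf2 [1]=0x15 [2]=0x86 [3]=0x23 (little-endian) → word 0x238615f2
id [0+:13] = (word>>0) & 0x1fff = 5618
err [13+:3] = (word>>13) & 0x7 = 0
type [16+:2] = (word>>16) & 0x3 = 2
opcode [18+:14] = (word>>18) & 0x3fff = 2273  ←
opcode signed 14b, MSB=0: value = 2273

2273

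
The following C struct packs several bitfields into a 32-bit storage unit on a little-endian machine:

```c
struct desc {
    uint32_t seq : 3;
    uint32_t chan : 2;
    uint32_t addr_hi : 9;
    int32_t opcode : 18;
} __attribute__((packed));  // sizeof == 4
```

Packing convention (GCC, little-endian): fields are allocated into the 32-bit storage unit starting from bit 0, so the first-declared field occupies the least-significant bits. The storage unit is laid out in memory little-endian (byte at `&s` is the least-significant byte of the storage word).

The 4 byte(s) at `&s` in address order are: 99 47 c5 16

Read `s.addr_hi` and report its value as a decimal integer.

60

[0]=0x99 [1]=0x47 [2]=0xc5 [3]=0x16 (little-endian) → word 0x16c54799
seq:3 @ bit 0 → (0x16c54799>>0)&0x7 = 0x1
chan:2 @ bit 3 → (0x16c54799>>3)&0x3 = 0x3
addr_hi:9 @ bit 5 → (0x16c54799>>5)&0x1ff = 0x3c  ←
opcode:18 @ bit 14 → (0x16c54799>>14)&0x3ffff = 0x5b15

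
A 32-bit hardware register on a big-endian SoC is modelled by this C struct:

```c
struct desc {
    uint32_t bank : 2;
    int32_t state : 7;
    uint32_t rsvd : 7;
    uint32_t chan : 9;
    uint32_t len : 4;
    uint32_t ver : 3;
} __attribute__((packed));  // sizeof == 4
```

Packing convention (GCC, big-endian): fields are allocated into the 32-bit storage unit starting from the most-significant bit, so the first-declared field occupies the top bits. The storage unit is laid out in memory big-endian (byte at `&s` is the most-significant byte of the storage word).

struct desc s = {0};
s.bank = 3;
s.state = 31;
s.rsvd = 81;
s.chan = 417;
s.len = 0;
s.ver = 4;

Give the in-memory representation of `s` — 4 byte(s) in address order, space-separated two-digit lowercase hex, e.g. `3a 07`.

bank:2 = 3 → 0x3 << 30 → word 0xc0000000
state:7 = 31 → 0x1f << 23 → word 0xcf800000
rsvd:7 = 81 → 0x51 << 16 → word 0xcfd10000
chan:9 = 417 → 0x1a1 << 7 → word 0xcfd1d080
len:4 = 0 → 0x0 << 3 → word 0xcfd1d080
ver:3 = 4 → 0x4 << 0 → word 0xcfd1d084
word = 0xcfd1d084 → big-endian bytes:
  [0]=0xcf  [1]=0xd1  [2]=0xd0  [3]=0x84

cf d1 d0 84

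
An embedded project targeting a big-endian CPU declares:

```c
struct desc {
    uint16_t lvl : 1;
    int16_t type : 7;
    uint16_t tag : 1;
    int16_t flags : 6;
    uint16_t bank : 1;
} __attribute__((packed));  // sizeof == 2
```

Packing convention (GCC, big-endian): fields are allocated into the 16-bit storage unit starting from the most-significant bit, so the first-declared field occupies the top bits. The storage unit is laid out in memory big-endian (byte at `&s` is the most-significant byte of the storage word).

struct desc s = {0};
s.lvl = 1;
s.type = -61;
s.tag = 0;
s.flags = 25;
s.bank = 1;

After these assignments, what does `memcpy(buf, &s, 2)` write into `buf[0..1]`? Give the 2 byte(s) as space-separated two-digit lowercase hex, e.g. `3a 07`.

c3 33

[15+:1] lvl=1 & 0x1 = 0x1; word=0x8000
[8+:7] type=-61 & 0x7f = 0x43; word=0xc300
[7+:1] tag=0 & 0x1 = 0x0; word=0xc300
[1+:6] flags=25 & 0x3f = 0x19; word=0xc332
[0+:1] bank=1 & 0x1 = 0x1; word=0xc333
word = 0xc333 → big-endian bytes:
  [0]=0xc3  [1]=0x33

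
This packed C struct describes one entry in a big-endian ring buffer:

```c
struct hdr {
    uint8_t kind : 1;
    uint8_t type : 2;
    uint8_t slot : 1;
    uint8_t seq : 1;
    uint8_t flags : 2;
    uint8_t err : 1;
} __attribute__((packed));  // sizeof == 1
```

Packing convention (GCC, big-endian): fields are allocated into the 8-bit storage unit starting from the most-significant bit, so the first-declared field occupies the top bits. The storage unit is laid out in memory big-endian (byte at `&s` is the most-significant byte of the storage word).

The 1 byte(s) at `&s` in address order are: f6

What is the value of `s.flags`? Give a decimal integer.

3

[0]=0xf6 (big-endian) → word 0xf6
kind:1 @ bit 7 → (0xf6>>7)&0x1 = 0x1
type:2 @ bit 5 → (0xf6>>5)&0x3 = 0x3
slot:1 @ bit 4 → (0xf6>>4)&0x1 = 0x1
seq:1 @ bit 3 → (0xf6>>3)&0x1 = 0x0
flags:2 @ bit 1 → (0xf6>>1)&0x3 = 0x3  ←
err:1 @ bit 0 → (0xf6>>0)&0x1 = 0x0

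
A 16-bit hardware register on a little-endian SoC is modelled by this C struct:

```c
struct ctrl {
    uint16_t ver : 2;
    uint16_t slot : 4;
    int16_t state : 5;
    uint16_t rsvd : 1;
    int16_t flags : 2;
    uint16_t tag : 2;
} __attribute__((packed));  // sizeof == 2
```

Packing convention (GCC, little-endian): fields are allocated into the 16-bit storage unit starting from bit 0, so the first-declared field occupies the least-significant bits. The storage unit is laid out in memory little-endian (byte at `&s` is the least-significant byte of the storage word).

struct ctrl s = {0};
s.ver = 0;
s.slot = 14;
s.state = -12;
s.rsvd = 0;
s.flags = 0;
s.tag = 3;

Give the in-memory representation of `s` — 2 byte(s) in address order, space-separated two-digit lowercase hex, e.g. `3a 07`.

38 c5

ver (2b) val=0 bits=0x0 at bit 0: 0x0000
slot (4b) val=14 bits=0xe at bit 2: 0x0038
state (5b) val=-12 bits=0x14 at bit 6: 0x0538
rsvd (1b) val=0 bits=0x0 at bit 11: 0x0538
flags (2b) val=0 bits=0x0 at bit 12: 0x0538
tag (2b) val=3 bits=0x3 at bit 14: 0xc538
word = 0xc538 → little-endian bytes:
  [0]=0x38  [1]=0xc5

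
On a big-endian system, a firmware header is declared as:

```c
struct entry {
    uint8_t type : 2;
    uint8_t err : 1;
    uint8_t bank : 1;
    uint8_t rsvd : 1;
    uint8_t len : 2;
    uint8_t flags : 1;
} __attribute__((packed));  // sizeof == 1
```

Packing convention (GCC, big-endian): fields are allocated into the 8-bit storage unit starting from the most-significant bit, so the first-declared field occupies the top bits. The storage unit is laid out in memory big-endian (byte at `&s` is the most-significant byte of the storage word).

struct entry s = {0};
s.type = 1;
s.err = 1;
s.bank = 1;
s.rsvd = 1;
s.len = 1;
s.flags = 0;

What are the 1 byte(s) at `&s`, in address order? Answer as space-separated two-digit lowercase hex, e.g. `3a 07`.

type:2 = 1 → 0x1 << 6 → word 0x40
err:1 = 1 → 0x1 << 5 → word 0x60
bank:1 = 1 → 0x1 << 4 → word 0x70
rsvd:1 = 1 → 0x1 << 3 → word 0x78
len:2 = 1 → 0x1 << 1 → word 0x7a
flags:1 = 0 → 0x0 << 0 → word 0x7a
word = 0x7a → big-endian bytes:
  [0]=0x7a

7a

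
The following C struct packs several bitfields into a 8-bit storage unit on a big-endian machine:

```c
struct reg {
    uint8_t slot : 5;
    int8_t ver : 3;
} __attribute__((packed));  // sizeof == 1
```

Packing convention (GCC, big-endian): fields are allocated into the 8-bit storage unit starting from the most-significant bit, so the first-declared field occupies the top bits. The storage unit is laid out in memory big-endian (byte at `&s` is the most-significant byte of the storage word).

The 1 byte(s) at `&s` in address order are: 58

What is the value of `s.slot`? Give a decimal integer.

11

[0]=0x58 (big-endian) → word 0x58
slot:5 @ bit 3 → (0x58>>3)&0x1f = 0xb  ←
ver:3 @ bit 0 → (0x58>>0)&0x7 = 0x0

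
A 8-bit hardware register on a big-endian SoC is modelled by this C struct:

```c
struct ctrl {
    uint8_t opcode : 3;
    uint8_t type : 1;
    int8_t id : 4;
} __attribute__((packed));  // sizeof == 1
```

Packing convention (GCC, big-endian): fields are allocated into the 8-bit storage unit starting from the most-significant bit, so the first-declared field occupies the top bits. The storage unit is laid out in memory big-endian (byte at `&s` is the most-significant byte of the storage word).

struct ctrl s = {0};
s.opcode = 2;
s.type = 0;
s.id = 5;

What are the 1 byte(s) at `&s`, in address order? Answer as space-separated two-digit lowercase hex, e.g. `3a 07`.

opcode (3b) val=2 bits=0x2 at bit 5: 0x40
type (1b) val=0 bits=0x0 at bit 4: 0x40
id (4b) val=5 bits=0x5 at bit 0: 0x45
word = 0x45 → big-endian bytes:
  [0]=0x45

45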